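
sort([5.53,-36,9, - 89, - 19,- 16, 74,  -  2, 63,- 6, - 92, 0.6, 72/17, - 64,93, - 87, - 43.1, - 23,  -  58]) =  [-92,  -  89, - 87 , - 64, - 58,- 43.1, - 36, - 23, - 19, - 16,  -  6, - 2,0.6, 72/17, 5.53, 9  ,  63,  74, 93]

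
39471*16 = 631536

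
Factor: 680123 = 680123^1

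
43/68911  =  43/68911 = 0.00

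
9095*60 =545700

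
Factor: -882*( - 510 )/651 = 2^2*3^2*5^1 *7^1*17^1*  31^( - 1 )= 21420/31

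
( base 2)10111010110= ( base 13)8AC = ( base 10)1494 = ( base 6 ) 10530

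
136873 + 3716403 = 3853276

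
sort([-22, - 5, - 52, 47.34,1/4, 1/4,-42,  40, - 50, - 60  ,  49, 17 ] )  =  [-60, - 52,  -  50, - 42, - 22,-5, 1/4,1/4, 17, 40,47.34, 49 ]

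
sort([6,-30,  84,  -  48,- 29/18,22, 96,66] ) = [ - 48,-30, - 29/18,6, 22,66, 84, 96 ] 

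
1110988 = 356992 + 753996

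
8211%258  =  213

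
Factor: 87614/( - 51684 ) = -2^( - 1 )*3^( - 1)*59^ ( - 1) * 71^1 * 73^( - 1)*  617^1= - 43807/25842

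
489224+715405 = 1204629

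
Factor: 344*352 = 121088 = 2^8*11^1*43^1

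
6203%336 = 155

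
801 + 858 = 1659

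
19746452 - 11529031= 8217421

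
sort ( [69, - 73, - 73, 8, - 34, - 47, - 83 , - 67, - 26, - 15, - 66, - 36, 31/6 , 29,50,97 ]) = [ - 83,- 73, - 73, - 67 , - 66, - 47, - 36,-34, - 26 , - 15,31/6,8,29 , 50, 69,97]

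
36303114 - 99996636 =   -  63693522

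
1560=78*20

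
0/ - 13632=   0/1 = -0.00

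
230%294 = 230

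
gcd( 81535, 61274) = 1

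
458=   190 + 268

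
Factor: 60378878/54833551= 2^1*7^2*17^ (  -  1 )*616111^1*3225503^(  -  1 )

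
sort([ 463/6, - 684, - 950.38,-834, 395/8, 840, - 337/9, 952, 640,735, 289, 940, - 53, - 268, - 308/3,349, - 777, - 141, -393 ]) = [ - 950.38,  -  834, - 777, - 684, - 393,  -  268, - 141, - 308/3, - 53, - 337/9, 395/8,463/6 , 289, 349, 640, 735,840,940, 952 ] 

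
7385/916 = 7385/916 = 8.06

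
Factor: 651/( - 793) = - 3^1*7^1*13^( - 1) * 31^1*61^( - 1) 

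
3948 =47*84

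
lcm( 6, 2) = 6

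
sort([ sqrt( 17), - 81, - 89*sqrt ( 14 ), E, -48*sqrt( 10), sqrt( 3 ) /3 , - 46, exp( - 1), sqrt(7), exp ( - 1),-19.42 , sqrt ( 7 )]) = [  -  89*sqrt( 14 ), - 48*sqrt( 10), - 81,-46, - 19.42, exp ( - 1),exp(  -  1),  sqrt( 3) /3, sqrt( 7),sqrt(7), E , sqrt (17 )]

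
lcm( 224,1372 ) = 10976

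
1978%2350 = 1978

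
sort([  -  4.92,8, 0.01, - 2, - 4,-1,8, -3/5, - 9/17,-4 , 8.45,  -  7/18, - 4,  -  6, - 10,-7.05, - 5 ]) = [-10, - 7.05,  -  6, - 5,- 4.92, - 4, - 4, - 4 ,  -  2, - 1,  -  3/5, - 9/17, - 7/18,  0.01,  8, 8, 8.45 ]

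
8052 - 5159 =2893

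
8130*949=7715370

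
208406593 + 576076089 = 784482682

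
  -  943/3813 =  - 23/93 = - 0.25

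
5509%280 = 189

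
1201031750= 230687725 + 970344025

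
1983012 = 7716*257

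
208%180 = 28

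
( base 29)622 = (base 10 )5106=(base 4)1033302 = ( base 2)1001111110010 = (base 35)45V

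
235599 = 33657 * 7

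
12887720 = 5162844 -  - 7724876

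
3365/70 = 673/14 = 48.07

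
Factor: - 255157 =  - 7^1*36451^1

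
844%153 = 79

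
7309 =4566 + 2743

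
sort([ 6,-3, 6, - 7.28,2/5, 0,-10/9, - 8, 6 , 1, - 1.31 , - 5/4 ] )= [ - 8, - 7.28,- 3 , - 1.31, - 5/4 , - 10/9, 0, 2/5,  1, 6,6 , 6 ] 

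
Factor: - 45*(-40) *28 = 50400=2^5*3^2*5^2*7^1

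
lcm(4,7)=28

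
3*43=129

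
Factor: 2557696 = 2^8*97^1*103^1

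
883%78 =25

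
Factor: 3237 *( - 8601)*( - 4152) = 115597646424 = 2^3*3^3*13^1*47^1*61^1*83^1*173^1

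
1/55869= 1/55869 =0.00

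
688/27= 25+13/27 = 25.48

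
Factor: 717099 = 3^1 * 151^1*1583^1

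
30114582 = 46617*646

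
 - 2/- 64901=2/64901= 0.00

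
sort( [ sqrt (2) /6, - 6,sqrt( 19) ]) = [  -  6,sqrt( 2 )/6,sqrt( 19)]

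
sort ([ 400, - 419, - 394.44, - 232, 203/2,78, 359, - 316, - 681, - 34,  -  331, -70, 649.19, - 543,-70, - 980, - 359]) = [  -  980, - 681, - 543,  -  419, - 394.44,  -  359,-331, - 316,-232,-70, - 70 , - 34, 78,203/2,359, 400, 649.19]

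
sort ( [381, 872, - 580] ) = [ - 580 , 381,872 ]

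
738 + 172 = 910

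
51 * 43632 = 2225232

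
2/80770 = 1/40385 = 0.00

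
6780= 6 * 1130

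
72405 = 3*24135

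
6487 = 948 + 5539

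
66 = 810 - 744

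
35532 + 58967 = 94499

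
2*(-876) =-1752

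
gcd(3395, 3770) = 5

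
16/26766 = 8/13383 = 0.00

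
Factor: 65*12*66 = 51480 = 2^3*3^2 * 5^1*11^1*13^1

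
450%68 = 42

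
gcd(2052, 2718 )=18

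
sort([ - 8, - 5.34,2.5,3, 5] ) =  [- 8, - 5.34,2.5, 3,5] 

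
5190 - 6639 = -1449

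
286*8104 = 2317744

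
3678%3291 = 387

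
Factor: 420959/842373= 60137/120339 = 3^ ( - 3 )* 7^1 * 11^2* 71^1*4457^(-1 ) 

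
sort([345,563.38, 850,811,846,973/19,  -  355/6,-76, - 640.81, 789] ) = [  -  640.81, - 76, - 355/6,  973/19,345,563.38,789, 811,846,850 ]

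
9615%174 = 45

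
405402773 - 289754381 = 115648392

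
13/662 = 13/662 = 0.02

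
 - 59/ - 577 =59/577 = 0.10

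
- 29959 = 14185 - 44144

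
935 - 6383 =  - 5448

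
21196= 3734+17462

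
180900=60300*3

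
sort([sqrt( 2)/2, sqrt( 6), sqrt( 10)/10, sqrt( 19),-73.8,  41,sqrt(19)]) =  [-73.8,sqrt( 10)/10,sqrt( 2) /2, sqrt( 6), sqrt(19),sqrt(19), 41]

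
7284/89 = 81 + 75/89 = 81.84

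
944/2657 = 944/2657 = 0.36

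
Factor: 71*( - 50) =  - 2^1*5^2*71^1 = -  3550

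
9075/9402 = 3025/3134=0.97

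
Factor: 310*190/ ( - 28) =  - 14725/7 =-5^2 * 7^(-1 ) * 19^1* 31^1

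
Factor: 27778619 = 11^1 * 2525329^1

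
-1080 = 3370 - 4450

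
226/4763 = 226/4763 = 0.05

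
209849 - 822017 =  - 612168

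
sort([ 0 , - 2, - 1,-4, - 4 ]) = [ - 4,-4 ,- 2, - 1, 0 ] 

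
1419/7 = 1419/7 =202.71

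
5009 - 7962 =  - 2953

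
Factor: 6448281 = 3^1 * 7^1*67^1*4583^1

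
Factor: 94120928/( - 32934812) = -2^3*11^1*267389^1 * 8233703^( - 1) = -23530232/8233703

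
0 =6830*0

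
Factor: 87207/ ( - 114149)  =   - 3^1*7^( - 1)*23^( - 1 ) * 41^1 = - 123/161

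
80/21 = 3 + 17/21 = 3.81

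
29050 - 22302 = 6748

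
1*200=200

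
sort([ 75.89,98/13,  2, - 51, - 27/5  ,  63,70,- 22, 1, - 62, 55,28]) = [-62, - 51 , - 22, - 27/5,1,2 , 98/13,28,55, 63,70,75.89 ] 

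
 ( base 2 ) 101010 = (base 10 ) 42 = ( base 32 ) 1A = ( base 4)222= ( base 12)36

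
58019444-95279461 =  - 37260017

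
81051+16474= 97525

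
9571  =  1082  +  8489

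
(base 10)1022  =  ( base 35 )T7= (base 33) uw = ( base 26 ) 1D8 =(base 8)1776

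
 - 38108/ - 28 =1361/1 = 1361.00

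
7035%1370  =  185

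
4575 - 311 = 4264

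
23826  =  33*722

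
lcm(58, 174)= 174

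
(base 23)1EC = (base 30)sn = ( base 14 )459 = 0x35F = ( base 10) 863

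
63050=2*31525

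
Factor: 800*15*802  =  9624000 = 2^6*3^1*5^3*401^1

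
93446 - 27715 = 65731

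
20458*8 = 163664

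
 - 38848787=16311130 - 55159917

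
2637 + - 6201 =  - 3564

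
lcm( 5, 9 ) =45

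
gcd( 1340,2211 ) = 67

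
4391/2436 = 4391/2436 = 1.80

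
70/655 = 14/131 = 0.11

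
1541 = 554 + 987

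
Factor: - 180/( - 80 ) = 9/4 = 2^( - 2)  *3^2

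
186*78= 14508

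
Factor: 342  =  2^1*3^2*19^1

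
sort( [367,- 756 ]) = [ - 756, 367]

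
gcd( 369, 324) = 9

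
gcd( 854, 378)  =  14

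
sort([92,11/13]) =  [ 11/13,92]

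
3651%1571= 509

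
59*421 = 24839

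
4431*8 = 35448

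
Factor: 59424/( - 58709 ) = -2^5 * 3^1 * 7^(-1 ) * 619^1*8387^( - 1)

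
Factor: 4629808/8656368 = 3^( - 1)*7^( -1)  *23^2 * 547^1 * 25763^( - 1 )   =  289363/541023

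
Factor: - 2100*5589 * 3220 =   -  37792818000 =- 2^4*3^6 * 5^3*7^2*23^2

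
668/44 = 15 + 2/11 = 15.18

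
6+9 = 15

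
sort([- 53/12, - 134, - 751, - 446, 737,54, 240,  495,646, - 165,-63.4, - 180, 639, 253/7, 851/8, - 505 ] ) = [ - 751, - 505, - 446, - 180, - 165, - 134, - 63.4,-53/12,253/7, 54, 851/8,  240,495,639, 646, 737 ]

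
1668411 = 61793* 27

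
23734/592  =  11867/296=40.09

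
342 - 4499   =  -4157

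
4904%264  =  152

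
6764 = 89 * 76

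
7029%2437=2155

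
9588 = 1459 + 8129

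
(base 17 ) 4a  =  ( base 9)86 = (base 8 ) 116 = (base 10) 78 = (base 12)66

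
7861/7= 1123 = 1123.00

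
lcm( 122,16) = 976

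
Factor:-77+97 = 20 = 2^2*5^1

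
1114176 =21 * 53056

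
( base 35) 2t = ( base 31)36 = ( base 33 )30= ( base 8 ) 143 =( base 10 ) 99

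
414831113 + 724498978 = 1139330091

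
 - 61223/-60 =1020 + 23/60 = 1020.38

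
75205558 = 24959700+50245858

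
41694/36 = 6949/6 = 1158.17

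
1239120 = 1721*720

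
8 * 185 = 1480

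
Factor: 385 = 5^1*7^1*11^1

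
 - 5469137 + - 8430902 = - 13900039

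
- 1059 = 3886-4945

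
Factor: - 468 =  - 2^2*3^2 * 13^1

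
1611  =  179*9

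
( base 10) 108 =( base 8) 154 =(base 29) 3L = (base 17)66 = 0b1101100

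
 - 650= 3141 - 3791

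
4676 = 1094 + 3582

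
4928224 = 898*5488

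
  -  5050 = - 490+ - 4560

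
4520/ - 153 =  - 4520/153 = -29.54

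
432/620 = 108/155 = 0.70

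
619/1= 619 = 619.00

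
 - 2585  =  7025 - 9610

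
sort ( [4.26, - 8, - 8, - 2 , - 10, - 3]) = [-10,- 8,-8,  -  3,- 2, 4.26]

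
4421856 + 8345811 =12767667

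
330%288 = 42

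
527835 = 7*75405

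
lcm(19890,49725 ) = 99450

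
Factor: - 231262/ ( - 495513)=2^1*3^( - 2)*55057^( - 1)*115631^1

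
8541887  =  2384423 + 6157464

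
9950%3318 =3314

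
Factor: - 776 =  -2^3*97^1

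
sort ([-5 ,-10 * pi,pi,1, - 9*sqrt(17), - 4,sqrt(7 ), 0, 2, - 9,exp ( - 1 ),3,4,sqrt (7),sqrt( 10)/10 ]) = [-9*sqrt( 17),-10 * pi, -9  ,  -  5, - 4, 0,sqrt(10)/10, exp(  -  1 ),1,  2,sqrt( 7),sqrt( 7), 3,pi, 4 ]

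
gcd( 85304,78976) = 8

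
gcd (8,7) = 1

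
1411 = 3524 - 2113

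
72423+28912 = 101335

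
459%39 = 30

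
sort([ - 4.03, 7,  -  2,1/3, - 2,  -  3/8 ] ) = [  -  4.03, - 2,-2,-3/8, 1/3, 7]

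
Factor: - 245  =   -5^1*7^2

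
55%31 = 24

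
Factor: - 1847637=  - 3^3 * 11^1*6221^1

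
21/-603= -7/201 = - 0.03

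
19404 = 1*19404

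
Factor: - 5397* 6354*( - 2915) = 2^1  *3^3*5^1*7^1*11^1*  53^1*257^1 * 353^1   =  99962748270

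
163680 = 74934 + 88746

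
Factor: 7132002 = 2^1*3^1*1188667^1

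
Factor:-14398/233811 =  - 46/747 = - 2^1 *3^ ( - 2 )*23^1*83^( - 1 )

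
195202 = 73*2674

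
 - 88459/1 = -88459 = - 88459.00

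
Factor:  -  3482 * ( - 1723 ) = 5999486 = 2^1*1723^1 * 1741^1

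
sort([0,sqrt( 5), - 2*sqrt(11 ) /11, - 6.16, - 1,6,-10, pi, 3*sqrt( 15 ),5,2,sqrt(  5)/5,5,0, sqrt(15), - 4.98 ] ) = [ - 10, - 6.16, - 4.98,-1, - 2*sqrt(11 )/11,0,0,sqrt(5) /5,2,sqrt(5),pi,sqrt(15),5,5 , 6, 3*sqrt ( 15)]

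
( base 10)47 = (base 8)57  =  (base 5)142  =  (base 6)115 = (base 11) 43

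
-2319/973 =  - 2319/973 = - 2.38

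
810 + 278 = 1088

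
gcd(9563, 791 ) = 1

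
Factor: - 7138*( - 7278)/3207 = 2^2*43^1*83^1*1069^( - 1)*1213^1 = 17316788/1069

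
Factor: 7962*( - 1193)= - 2^1*3^1*1193^1*1327^1 = - 9498666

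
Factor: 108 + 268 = 376 = 2^3* 47^1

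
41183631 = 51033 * 807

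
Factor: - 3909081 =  - 3^1*11^1 * 118457^1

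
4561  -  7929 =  - 3368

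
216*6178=1334448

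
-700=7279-7979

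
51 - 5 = 46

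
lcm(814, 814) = 814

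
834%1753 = 834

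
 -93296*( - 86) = 8023456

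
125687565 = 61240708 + 64446857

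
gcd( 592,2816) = 16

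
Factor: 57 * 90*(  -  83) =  -425790 =-  2^1*3^3*5^1*19^1*83^1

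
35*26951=943285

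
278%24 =14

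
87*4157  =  361659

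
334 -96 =238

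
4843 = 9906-5063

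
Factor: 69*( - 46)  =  -2^1*3^1*23^2 = - 3174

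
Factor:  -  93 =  - 3^1*31^1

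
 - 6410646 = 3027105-9437751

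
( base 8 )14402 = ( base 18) 11DC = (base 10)6402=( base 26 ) 9C6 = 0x1902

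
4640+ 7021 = 11661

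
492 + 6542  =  7034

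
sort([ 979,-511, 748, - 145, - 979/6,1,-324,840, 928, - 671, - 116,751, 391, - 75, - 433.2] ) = [ - 671, - 511, - 433.2,-324, - 979/6 ,  -  145,- 116, - 75, 1,391,748, 751,  840,928,979]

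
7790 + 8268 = 16058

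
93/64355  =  93/64355 =0.00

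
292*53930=15747560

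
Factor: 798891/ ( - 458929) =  - 3^1 * 266297^1*458929^( -1 )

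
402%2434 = 402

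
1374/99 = 458/33 = 13.88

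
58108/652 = 89 + 20/163 = 89.12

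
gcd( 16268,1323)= 49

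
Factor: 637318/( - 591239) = -2^1*491^1*911^( - 1) = - 982/911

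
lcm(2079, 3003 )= 27027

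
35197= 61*577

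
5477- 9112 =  - 3635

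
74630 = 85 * 878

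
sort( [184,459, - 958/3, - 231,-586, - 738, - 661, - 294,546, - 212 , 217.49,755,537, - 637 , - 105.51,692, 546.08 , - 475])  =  [ - 738,- 661, - 637, - 586, - 475, - 958/3, - 294, - 231, - 212, - 105.51,  184, 217.49,459, 537 , 546,546.08,692,755] 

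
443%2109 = 443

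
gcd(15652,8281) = 91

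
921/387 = 2 + 49/129 = 2.38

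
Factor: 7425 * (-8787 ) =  - 65243475 = -3^4*5^2*11^1 *29^1*101^1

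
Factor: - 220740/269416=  - 2^( - 1) *3^1*5^1*7^(  -  1 ) * 13^1*17^( - 1) = -195/238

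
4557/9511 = 4557/9511 = 0.48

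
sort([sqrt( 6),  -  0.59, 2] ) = [-0.59,2, sqrt( 6)]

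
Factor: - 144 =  - 2^4*3^2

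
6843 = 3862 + 2981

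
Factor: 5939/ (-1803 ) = -3^(-1)*601^( - 1) * 5939^1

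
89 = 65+24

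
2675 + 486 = 3161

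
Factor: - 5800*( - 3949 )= 2^3 * 5^2*11^1*29^1*359^1 = 22904200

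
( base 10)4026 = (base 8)7672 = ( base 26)5om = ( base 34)3GE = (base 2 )111110111010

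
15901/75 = 212+ 1/75 = 212.01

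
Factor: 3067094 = 2^1*19^1 * 80713^1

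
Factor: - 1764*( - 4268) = 2^4*3^2*7^2*11^1 * 97^1 = 7528752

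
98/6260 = 49/3130 = 0.02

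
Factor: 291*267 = 3^2*89^1* 97^1 = 77697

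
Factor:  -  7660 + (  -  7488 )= -15148 = - 2^2 * 7^1*541^1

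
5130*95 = 487350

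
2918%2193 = 725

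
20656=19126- -1530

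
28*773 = 21644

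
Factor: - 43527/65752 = -2^(-3)*3^1* 11^1*1319^1 * 8219^( - 1)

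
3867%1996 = 1871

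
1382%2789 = 1382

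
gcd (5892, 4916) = 4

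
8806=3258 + 5548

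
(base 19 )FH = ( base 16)12e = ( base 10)302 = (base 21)e8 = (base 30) a2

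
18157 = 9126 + 9031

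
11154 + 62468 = 73622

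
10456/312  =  1307/39 = 33.51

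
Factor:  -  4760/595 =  - 2^3  =  - 8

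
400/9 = 44 + 4/9  =  44.44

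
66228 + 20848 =87076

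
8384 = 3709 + 4675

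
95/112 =95/112 = 0.85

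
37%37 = 0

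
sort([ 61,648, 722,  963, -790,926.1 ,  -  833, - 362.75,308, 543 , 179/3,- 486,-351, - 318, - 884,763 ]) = [ - 884, - 833,-790, - 486, - 362.75, - 351,-318,179/3,  61, 308,  543,648, 722,763, 926.1,963] 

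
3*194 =582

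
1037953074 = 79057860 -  - 958895214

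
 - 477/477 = -1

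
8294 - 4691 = 3603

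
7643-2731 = 4912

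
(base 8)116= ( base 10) 78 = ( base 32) 2e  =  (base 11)71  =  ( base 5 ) 303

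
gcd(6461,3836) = 7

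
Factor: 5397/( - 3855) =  - 7/5 = - 5^(  -  1)*7^1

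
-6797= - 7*971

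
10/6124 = 5/3062 = 0.00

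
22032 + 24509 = 46541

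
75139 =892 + 74247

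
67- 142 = - 75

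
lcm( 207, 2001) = 6003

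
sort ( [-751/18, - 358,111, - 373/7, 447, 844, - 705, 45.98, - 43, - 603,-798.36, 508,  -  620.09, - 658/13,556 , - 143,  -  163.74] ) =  [-798.36, - 705 ,  -  620.09,  -  603, - 358, - 163.74, - 143,  -  373/7, - 658/13, - 43, - 751/18, 45.98,  111, 447, 508, 556, 844 ]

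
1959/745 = 1959/745 = 2.63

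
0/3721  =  0  =  0.00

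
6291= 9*699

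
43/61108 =43/61108= 0.00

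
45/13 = 3 + 6/13  =  3.46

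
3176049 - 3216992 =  - 40943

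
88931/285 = 88931/285 = 312.04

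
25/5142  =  25/5142 =0.00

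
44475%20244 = 3987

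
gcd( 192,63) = 3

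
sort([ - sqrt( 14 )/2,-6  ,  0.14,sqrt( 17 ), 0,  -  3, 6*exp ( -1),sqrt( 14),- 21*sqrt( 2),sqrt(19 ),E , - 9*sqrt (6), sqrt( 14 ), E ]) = [ - 21*sqrt( 2), - 9*sqrt(6),  -  6 , - 3, - sqrt ( 14 ) /2, 0,  0.14, 6*exp( -1 ),E, E, sqrt(14 ) , sqrt(14 ),sqrt (17 ) , sqrt(19 )]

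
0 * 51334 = 0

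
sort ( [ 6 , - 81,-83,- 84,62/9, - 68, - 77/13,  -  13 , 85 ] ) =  [-84,- 83, - 81, - 68 , - 13, - 77/13, 6 , 62/9,  85 ] 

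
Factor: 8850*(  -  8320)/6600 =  - 122720/11 = -2^5*5^1*11^(-1)*13^1*  59^1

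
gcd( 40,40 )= 40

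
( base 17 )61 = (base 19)58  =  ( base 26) 3P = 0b1100111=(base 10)103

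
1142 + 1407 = 2549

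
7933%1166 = 937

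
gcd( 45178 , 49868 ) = 14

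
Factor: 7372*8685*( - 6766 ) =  - 2^3*3^2 * 5^1 * 17^1*19^1*97^1*193^1*199^1=-433198698120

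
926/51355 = 926/51355  =  0.02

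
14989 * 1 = 14989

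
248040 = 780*318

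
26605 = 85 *313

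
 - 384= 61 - 445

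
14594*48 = 700512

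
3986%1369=1248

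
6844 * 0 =0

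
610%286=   38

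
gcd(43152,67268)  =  4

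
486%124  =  114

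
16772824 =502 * 33412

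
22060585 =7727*2855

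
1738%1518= 220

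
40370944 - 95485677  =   - 55114733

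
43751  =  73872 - 30121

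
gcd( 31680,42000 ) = 240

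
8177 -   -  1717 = 9894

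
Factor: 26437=26437^1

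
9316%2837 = 805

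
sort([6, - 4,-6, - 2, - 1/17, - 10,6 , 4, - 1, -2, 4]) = [ - 10,-6, - 4,  -  2, - 2,  -  1,-1/17, 4,4,6,  6 ] 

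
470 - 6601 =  - 6131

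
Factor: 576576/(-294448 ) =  - 2^2*3^2*13^1*239^( - 1)=-468/239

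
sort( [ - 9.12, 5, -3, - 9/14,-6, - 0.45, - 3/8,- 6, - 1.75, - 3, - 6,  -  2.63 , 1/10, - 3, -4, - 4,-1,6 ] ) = [ - 9.12,  -  6, - 6,-6, -4, - 4 , - 3, - 3, - 3, - 2.63,- 1.75,-1 ,-9/14, - 0.45,- 3/8,1/10,5,6]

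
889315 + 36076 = 925391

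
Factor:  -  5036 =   -  2^2*1259^1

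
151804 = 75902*2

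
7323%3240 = 843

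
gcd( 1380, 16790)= 230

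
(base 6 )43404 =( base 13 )2950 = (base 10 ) 5980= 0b1011101011100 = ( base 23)b70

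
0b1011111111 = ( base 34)MJ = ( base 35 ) LW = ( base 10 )767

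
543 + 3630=4173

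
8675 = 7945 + 730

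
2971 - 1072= 1899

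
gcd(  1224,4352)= 136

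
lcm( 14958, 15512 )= 418824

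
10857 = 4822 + 6035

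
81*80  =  6480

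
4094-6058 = - 1964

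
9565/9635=1913/1927=0.99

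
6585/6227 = 6585/6227 = 1.06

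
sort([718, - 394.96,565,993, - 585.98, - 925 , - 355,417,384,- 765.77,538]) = [ - 925,-765.77, - 585.98, - 394.96, -355,384,417,538,565,718 , 993] 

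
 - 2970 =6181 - 9151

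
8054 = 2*4027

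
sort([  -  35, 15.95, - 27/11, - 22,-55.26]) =[  -  55.26, - 35, - 22, - 27/11,15.95] 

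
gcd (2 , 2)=2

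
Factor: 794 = 2^1 *397^1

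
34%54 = 34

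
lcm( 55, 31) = 1705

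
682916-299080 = 383836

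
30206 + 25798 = 56004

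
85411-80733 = 4678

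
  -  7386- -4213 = -3173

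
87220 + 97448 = 184668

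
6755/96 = 6755/96 = 70.36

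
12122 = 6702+5420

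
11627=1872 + 9755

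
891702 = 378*2359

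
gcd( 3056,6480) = 16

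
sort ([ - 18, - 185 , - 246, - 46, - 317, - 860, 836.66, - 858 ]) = [ - 860, - 858, - 317, - 246,  -  185,- 46, - 18,836.66]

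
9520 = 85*112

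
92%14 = 8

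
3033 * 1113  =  3375729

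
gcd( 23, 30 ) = 1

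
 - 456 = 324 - 780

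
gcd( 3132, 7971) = 3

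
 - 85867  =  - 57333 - 28534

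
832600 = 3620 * 230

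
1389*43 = 59727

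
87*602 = 52374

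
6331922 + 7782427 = 14114349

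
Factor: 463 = 463^1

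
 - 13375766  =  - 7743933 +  - 5631833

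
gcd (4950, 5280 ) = 330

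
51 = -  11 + 62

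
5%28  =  5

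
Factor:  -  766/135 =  - 2^1 * 3^( - 3)*5^ ( - 1 )*383^1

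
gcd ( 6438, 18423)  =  3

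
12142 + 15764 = 27906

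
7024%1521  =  940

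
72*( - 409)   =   - 29448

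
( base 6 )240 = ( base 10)96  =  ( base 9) 116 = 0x60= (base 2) 1100000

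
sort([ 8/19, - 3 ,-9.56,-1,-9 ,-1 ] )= [ - 9.56,-9, -3,-1, - 1,8/19 ]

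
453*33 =14949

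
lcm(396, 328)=32472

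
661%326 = 9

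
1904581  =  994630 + 909951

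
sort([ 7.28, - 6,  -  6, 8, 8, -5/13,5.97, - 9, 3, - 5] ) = [ - 9, - 6, - 6,-5,-5/13,3 , 5.97,  7.28,8,8]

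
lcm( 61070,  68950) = 2137450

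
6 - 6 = 0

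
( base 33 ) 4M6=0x13e0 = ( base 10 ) 5088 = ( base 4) 1033200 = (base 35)45D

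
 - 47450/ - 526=23725/263 = 90.21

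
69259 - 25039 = 44220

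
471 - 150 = 321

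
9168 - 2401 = 6767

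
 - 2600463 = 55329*( - 47)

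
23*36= 828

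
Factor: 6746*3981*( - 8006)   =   - 2^2*3^1*1327^1*3373^1*4003^1 = - 215007742956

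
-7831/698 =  - 7831/698  =  - 11.22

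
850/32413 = 850/32413=   0.03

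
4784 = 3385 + 1399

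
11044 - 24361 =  - 13317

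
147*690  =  101430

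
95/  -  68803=-95/68803 = - 0.00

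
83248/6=13874+ 2/3= 13874.67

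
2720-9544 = - 6824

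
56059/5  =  11211 + 4/5 = 11211.80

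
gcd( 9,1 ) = 1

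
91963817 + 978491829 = 1070455646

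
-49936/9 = -5549+5/9 = -  5548.44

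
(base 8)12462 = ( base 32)59I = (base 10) 5426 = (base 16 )1532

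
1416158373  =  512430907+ 903727466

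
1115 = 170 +945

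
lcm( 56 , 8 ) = 56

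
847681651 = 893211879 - 45530228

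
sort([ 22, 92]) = [ 22 , 92] 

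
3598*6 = 21588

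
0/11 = 0=0.00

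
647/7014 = 647/7014= 0.09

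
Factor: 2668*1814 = 4839752=2^3*23^1*29^1 * 907^1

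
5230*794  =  4152620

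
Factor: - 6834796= - 2^2 * 59^1*28961^1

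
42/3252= 7/542 =0.01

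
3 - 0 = 3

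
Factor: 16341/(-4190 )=-39/10=-2^( - 1)*3^1*  5^ (-1) * 13^1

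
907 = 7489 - 6582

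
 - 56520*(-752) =42503040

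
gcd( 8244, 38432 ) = 4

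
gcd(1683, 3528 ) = 9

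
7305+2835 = 10140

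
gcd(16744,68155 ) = 1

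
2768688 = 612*4524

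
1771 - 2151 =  - 380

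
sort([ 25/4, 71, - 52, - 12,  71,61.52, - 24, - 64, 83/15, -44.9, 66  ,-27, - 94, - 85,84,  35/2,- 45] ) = [ - 94, - 85, - 64,-52, - 45, - 44.9 , - 27 , - 24,  -  12, 83/15, 25/4,  35/2,61.52, 66, 71, 71, 84 ] 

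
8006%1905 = 386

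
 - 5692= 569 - 6261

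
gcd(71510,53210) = 10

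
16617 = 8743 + 7874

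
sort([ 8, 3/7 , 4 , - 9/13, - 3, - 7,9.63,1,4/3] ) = [ - 7,-3, - 9/13,3/7, 1,4/3,4 , 8, 9.63]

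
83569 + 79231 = 162800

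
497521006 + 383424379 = 880945385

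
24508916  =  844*29039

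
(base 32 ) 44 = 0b10000100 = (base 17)7d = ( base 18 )76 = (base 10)132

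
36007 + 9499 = 45506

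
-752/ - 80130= 376/40065 = 0.01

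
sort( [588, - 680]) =[ - 680,588]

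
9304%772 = 40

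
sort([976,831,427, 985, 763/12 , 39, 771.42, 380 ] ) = [39,763/12, 380, 427, 771.42, 831,976, 985 ]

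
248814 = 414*601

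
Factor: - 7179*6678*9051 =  - 433917267462 = -2^1*3^4*7^2*53^1*431^1*2393^1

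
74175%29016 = 16143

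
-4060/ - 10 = 406 + 0/1 = 406.00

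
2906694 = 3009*966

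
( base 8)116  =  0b1001110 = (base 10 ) 78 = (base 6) 210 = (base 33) 2c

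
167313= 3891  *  43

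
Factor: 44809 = 44809^1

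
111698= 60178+51520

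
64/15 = 64/15 = 4.27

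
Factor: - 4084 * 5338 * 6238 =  - 135990845296= - 2^4*17^1*157^1 * 1021^1*3119^1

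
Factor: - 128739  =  -3^1 * 13^1*3301^1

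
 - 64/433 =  - 1 + 369/433=-0.15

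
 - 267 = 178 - 445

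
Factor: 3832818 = 2^1 * 3^1 * 11^1*58073^1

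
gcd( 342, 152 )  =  38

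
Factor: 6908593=197^1*35069^1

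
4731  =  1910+2821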